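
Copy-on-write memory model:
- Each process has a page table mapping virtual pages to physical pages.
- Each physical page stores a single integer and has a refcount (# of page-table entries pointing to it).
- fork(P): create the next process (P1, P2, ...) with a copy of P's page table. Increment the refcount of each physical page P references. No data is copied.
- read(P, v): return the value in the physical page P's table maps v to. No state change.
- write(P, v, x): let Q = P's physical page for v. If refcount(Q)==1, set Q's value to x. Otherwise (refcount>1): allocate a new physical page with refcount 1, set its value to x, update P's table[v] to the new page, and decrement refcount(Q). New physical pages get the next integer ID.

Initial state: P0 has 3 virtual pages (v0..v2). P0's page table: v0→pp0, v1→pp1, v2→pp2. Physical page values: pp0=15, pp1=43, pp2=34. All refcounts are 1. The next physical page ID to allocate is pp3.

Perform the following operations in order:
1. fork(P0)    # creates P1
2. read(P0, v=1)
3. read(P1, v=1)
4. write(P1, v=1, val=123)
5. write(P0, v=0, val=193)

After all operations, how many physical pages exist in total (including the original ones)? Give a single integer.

Answer: 5

Derivation:
Op 1: fork(P0) -> P1. 3 ppages; refcounts: pp0:2 pp1:2 pp2:2
Op 2: read(P0, v1) -> 43. No state change.
Op 3: read(P1, v1) -> 43. No state change.
Op 4: write(P1, v1, 123). refcount(pp1)=2>1 -> COPY to pp3. 4 ppages; refcounts: pp0:2 pp1:1 pp2:2 pp3:1
Op 5: write(P0, v0, 193). refcount(pp0)=2>1 -> COPY to pp4. 5 ppages; refcounts: pp0:1 pp1:1 pp2:2 pp3:1 pp4:1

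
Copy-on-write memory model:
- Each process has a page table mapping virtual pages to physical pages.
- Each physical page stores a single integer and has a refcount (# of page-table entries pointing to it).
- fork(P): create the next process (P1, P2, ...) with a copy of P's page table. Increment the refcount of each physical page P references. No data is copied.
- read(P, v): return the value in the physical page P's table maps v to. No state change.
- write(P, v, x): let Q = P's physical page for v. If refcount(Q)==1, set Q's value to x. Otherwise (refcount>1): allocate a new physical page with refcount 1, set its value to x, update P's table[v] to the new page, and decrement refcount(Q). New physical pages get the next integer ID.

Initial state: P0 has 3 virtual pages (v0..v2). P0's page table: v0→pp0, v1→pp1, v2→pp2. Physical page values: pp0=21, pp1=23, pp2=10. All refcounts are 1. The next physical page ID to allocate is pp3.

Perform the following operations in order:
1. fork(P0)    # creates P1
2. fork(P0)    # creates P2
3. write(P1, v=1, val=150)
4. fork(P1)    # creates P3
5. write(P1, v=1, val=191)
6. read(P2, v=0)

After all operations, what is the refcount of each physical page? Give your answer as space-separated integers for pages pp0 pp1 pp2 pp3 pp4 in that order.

Op 1: fork(P0) -> P1. 3 ppages; refcounts: pp0:2 pp1:2 pp2:2
Op 2: fork(P0) -> P2. 3 ppages; refcounts: pp0:3 pp1:3 pp2:3
Op 3: write(P1, v1, 150). refcount(pp1)=3>1 -> COPY to pp3. 4 ppages; refcounts: pp0:3 pp1:2 pp2:3 pp3:1
Op 4: fork(P1) -> P3. 4 ppages; refcounts: pp0:4 pp1:2 pp2:4 pp3:2
Op 5: write(P1, v1, 191). refcount(pp3)=2>1 -> COPY to pp4. 5 ppages; refcounts: pp0:4 pp1:2 pp2:4 pp3:1 pp4:1
Op 6: read(P2, v0) -> 21. No state change.

Answer: 4 2 4 1 1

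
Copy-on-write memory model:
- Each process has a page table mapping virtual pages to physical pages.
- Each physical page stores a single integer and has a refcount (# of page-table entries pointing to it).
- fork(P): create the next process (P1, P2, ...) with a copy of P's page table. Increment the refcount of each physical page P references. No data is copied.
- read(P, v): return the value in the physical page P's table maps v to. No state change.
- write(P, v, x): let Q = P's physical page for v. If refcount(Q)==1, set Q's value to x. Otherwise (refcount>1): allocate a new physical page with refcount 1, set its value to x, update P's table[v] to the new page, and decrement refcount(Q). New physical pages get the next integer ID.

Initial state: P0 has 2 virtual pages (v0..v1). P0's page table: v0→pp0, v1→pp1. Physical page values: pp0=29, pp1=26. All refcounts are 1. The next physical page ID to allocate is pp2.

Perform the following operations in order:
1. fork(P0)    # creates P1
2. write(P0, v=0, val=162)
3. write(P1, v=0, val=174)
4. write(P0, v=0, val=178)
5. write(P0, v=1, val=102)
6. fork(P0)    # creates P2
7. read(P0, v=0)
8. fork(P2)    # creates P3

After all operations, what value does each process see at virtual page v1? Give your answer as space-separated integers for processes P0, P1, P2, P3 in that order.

Answer: 102 26 102 102

Derivation:
Op 1: fork(P0) -> P1. 2 ppages; refcounts: pp0:2 pp1:2
Op 2: write(P0, v0, 162). refcount(pp0)=2>1 -> COPY to pp2. 3 ppages; refcounts: pp0:1 pp1:2 pp2:1
Op 3: write(P1, v0, 174). refcount(pp0)=1 -> write in place. 3 ppages; refcounts: pp0:1 pp1:2 pp2:1
Op 4: write(P0, v0, 178). refcount(pp2)=1 -> write in place. 3 ppages; refcounts: pp0:1 pp1:2 pp2:1
Op 5: write(P0, v1, 102). refcount(pp1)=2>1 -> COPY to pp3. 4 ppages; refcounts: pp0:1 pp1:1 pp2:1 pp3:1
Op 6: fork(P0) -> P2. 4 ppages; refcounts: pp0:1 pp1:1 pp2:2 pp3:2
Op 7: read(P0, v0) -> 178. No state change.
Op 8: fork(P2) -> P3. 4 ppages; refcounts: pp0:1 pp1:1 pp2:3 pp3:3
P0: v1 -> pp3 = 102
P1: v1 -> pp1 = 26
P2: v1 -> pp3 = 102
P3: v1 -> pp3 = 102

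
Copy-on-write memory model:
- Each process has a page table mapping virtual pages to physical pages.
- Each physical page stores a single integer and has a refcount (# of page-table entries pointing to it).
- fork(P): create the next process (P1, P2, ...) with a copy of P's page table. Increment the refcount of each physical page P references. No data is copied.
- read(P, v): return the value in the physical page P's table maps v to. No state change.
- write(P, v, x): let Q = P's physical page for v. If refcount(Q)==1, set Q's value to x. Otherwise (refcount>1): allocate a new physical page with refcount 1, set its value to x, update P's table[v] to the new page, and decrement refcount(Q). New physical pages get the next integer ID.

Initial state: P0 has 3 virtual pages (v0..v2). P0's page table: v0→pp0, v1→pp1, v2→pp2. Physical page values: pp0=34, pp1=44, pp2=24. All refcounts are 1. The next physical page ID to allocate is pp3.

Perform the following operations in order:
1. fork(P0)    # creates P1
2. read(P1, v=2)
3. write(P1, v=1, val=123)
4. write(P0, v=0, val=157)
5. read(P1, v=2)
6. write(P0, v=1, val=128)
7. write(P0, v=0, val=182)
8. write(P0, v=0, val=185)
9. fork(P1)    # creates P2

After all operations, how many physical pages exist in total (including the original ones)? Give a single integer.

Answer: 5

Derivation:
Op 1: fork(P0) -> P1. 3 ppages; refcounts: pp0:2 pp1:2 pp2:2
Op 2: read(P1, v2) -> 24. No state change.
Op 3: write(P1, v1, 123). refcount(pp1)=2>1 -> COPY to pp3. 4 ppages; refcounts: pp0:2 pp1:1 pp2:2 pp3:1
Op 4: write(P0, v0, 157). refcount(pp0)=2>1 -> COPY to pp4. 5 ppages; refcounts: pp0:1 pp1:1 pp2:2 pp3:1 pp4:1
Op 5: read(P1, v2) -> 24. No state change.
Op 6: write(P0, v1, 128). refcount(pp1)=1 -> write in place. 5 ppages; refcounts: pp0:1 pp1:1 pp2:2 pp3:1 pp4:1
Op 7: write(P0, v0, 182). refcount(pp4)=1 -> write in place. 5 ppages; refcounts: pp0:1 pp1:1 pp2:2 pp3:1 pp4:1
Op 8: write(P0, v0, 185). refcount(pp4)=1 -> write in place. 5 ppages; refcounts: pp0:1 pp1:1 pp2:2 pp3:1 pp4:1
Op 9: fork(P1) -> P2. 5 ppages; refcounts: pp0:2 pp1:1 pp2:3 pp3:2 pp4:1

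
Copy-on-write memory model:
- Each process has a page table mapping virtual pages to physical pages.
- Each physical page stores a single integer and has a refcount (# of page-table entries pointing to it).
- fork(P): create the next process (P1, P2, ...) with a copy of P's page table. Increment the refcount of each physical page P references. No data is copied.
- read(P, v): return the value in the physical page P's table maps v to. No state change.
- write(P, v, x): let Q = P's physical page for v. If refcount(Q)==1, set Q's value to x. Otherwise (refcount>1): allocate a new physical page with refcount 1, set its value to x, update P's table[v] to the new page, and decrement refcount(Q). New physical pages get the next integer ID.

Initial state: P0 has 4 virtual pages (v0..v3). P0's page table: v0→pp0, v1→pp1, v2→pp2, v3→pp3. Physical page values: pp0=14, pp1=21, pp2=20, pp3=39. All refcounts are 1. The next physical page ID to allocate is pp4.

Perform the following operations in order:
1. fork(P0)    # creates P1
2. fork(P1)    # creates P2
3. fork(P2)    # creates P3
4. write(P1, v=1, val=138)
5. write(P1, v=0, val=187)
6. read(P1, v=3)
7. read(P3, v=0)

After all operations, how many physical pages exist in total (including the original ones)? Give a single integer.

Answer: 6

Derivation:
Op 1: fork(P0) -> P1. 4 ppages; refcounts: pp0:2 pp1:2 pp2:2 pp3:2
Op 2: fork(P1) -> P2. 4 ppages; refcounts: pp0:3 pp1:3 pp2:3 pp3:3
Op 3: fork(P2) -> P3. 4 ppages; refcounts: pp0:4 pp1:4 pp2:4 pp3:4
Op 4: write(P1, v1, 138). refcount(pp1)=4>1 -> COPY to pp4. 5 ppages; refcounts: pp0:4 pp1:3 pp2:4 pp3:4 pp4:1
Op 5: write(P1, v0, 187). refcount(pp0)=4>1 -> COPY to pp5. 6 ppages; refcounts: pp0:3 pp1:3 pp2:4 pp3:4 pp4:1 pp5:1
Op 6: read(P1, v3) -> 39. No state change.
Op 7: read(P3, v0) -> 14. No state change.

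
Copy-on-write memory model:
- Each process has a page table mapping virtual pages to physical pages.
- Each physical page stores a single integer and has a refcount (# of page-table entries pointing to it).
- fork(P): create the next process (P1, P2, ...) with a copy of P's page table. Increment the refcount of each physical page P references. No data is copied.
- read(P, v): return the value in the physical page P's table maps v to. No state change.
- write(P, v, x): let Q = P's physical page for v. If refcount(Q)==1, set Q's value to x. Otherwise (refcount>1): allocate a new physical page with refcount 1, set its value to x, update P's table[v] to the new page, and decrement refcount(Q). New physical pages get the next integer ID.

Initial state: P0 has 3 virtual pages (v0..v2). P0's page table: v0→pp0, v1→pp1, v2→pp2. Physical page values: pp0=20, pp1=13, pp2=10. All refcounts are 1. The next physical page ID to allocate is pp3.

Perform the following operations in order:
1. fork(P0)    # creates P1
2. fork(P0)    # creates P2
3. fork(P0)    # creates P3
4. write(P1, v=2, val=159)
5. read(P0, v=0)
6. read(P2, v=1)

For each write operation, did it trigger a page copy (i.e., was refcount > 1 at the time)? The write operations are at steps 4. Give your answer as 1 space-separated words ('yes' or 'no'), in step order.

Op 1: fork(P0) -> P1. 3 ppages; refcounts: pp0:2 pp1:2 pp2:2
Op 2: fork(P0) -> P2. 3 ppages; refcounts: pp0:3 pp1:3 pp2:3
Op 3: fork(P0) -> P3. 3 ppages; refcounts: pp0:4 pp1:4 pp2:4
Op 4: write(P1, v2, 159). refcount(pp2)=4>1 -> COPY to pp3. 4 ppages; refcounts: pp0:4 pp1:4 pp2:3 pp3:1
Op 5: read(P0, v0) -> 20. No state change.
Op 6: read(P2, v1) -> 13. No state change.

yes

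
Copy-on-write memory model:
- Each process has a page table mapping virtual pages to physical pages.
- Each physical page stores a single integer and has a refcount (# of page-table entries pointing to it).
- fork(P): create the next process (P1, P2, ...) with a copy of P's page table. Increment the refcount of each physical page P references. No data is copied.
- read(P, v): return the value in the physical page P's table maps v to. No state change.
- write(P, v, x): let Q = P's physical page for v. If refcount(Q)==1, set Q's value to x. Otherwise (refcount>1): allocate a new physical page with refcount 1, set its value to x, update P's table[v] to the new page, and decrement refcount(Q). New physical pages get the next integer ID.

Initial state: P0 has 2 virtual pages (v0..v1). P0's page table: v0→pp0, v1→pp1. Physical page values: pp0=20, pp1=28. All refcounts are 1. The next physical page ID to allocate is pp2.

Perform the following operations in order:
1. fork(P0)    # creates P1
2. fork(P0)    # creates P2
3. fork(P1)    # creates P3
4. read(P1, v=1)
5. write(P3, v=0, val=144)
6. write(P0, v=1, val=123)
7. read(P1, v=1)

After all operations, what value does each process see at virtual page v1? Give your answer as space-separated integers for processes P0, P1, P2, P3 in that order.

Answer: 123 28 28 28

Derivation:
Op 1: fork(P0) -> P1. 2 ppages; refcounts: pp0:2 pp1:2
Op 2: fork(P0) -> P2. 2 ppages; refcounts: pp0:3 pp1:3
Op 3: fork(P1) -> P3. 2 ppages; refcounts: pp0:4 pp1:4
Op 4: read(P1, v1) -> 28. No state change.
Op 5: write(P3, v0, 144). refcount(pp0)=4>1 -> COPY to pp2. 3 ppages; refcounts: pp0:3 pp1:4 pp2:1
Op 6: write(P0, v1, 123). refcount(pp1)=4>1 -> COPY to pp3. 4 ppages; refcounts: pp0:3 pp1:3 pp2:1 pp3:1
Op 7: read(P1, v1) -> 28. No state change.
P0: v1 -> pp3 = 123
P1: v1 -> pp1 = 28
P2: v1 -> pp1 = 28
P3: v1 -> pp1 = 28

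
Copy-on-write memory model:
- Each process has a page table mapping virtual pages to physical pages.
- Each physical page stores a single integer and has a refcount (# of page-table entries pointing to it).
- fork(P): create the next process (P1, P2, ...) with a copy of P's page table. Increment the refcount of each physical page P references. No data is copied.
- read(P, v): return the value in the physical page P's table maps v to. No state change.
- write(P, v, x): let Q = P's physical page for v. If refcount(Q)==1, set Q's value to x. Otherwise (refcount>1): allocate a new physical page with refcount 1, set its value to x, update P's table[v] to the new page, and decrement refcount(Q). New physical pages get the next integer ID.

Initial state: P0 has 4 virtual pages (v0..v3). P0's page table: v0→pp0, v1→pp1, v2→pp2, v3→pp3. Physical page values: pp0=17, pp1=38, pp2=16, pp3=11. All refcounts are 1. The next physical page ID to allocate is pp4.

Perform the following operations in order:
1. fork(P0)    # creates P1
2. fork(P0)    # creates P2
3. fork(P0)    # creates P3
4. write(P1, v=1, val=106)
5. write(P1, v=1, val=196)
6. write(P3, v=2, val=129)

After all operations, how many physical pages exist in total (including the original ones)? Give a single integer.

Op 1: fork(P0) -> P1. 4 ppages; refcounts: pp0:2 pp1:2 pp2:2 pp3:2
Op 2: fork(P0) -> P2. 4 ppages; refcounts: pp0:3 pp1:3 pp2:3 pp3:3
Op 3: fork(P0) -> P3. 4 ppages; refcounts: pp0:4 pp1:4 pp2:4 pp3:4
Op 4: write(P1, v1, 106). refcount(pp1)=4>1 -> COPY to pp4. 5 ppages; refcounts: pp0:4 pp1:3 pp2:4 pp3:4 pp4:1
Op 5: write(P1, v1, 196). refcount(pp4)=1 -> write in place. 5 ppages; refcounts: pp0:4 pp1:3 pp2:4 pp3:4 pp4:1
Op 6: write(P3, v2, 129). refcount(pp2)=4>1 -> COPY to pp5. 6 ppages; refcounts: pp0:4 pp1:3 pp2:3 pp3:4 pp4:1 pp5:1

Answer: 6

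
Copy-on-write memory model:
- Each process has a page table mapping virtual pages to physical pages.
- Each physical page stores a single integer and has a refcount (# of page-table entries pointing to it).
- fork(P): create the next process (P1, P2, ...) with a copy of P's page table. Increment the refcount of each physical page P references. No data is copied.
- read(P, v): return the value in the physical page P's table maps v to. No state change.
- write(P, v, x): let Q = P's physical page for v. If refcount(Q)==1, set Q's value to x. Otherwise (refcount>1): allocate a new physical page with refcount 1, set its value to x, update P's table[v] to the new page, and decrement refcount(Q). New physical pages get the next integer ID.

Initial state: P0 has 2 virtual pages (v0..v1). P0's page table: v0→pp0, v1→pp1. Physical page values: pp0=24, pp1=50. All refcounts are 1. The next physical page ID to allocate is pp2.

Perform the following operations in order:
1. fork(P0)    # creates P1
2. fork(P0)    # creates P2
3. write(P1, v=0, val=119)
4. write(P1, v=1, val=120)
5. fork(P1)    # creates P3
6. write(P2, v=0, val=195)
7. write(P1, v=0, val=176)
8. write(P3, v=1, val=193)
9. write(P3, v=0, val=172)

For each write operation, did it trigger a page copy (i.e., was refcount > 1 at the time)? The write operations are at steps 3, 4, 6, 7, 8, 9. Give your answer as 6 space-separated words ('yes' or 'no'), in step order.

Op 1: fork(P0) -> P1. 2 ppages; refcounts: pp0:2 pp1:2
Op 2: fork(P0) -> P2. 2 ppages; refcounts: pp0:3 pp1:3
Op 3: write(P1, v0, 119). refcount(pp0)=3>1 -> COPY to pp2. 3 ppages; refcounts: pp0:2 pp1:3 pp2:1
Op 4: write(P1, v1, 120). refcount(pp1)=3>1 -> COPY to pp3. 4 ppages; refcounts: pp0:2 pp1:2 pp2:1 pp3:1
Op 5: fork(P1) -> P3. 4 ppages; refcounts: pp0:2 pp1:2 pp2:2 pp3:2
Op 6: write(P2, v0, 195). refcount(pp0)=2>1 -> COPY to pp4. 5 ppages; refcounts: pp0:1 pp1:2 pp2:2 pp3:2 pp4:1
Op 7: write(P1, v0, 176). refcount(pp2)=2>1 -> COPY to pp5. 6 ppages; refcounts: pp0:1 pp1:2 pp2:1 pp3:2 pp4:1 pp5:1
Op 8: write(P3, v1, 193). refcount(pp3)=2>1 -> COPY to pp6. 7 ppages; refcounts: pp0:1 pp1:2 pp2:1 pp3:1 pp4:1 pp5:1 pp6:1
Op 9: write(P3, v0, 172). refcount(pp2)=1 -> write in place. 7 ppages; refcounts: pp0:1 pp1:2 pp2:1 pp3:1 pp4:1 pp5:1 pp6:1

yes yes yes yes yes no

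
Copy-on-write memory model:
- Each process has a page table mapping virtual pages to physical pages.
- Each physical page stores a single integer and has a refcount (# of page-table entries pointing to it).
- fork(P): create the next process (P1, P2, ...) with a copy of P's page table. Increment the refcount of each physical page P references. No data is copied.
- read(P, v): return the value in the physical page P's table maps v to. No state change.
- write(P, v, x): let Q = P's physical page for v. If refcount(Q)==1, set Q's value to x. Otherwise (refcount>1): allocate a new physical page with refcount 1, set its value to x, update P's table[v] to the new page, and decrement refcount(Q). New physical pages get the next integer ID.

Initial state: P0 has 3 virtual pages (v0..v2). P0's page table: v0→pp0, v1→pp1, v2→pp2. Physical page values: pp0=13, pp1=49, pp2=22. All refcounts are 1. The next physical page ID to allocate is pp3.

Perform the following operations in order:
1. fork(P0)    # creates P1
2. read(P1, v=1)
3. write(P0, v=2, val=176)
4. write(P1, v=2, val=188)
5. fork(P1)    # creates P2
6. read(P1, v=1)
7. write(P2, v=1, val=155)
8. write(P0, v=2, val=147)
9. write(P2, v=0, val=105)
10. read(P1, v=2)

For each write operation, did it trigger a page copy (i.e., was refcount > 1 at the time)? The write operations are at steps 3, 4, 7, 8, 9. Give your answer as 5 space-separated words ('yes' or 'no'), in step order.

Op 1: fork(P0) -> P1. 3 ppages; refcounts: pp0:2 pp1:2 pp2:2
Op 2: read(P1, v1) -> 49. No state change.
Op 3: write(P0, v2, 176). refcount(pp2)=2>1 -> COPY to pp3. 4 ppages; refcounts: pp0:2 pp1:2 pp2:1 pp3:1
Op 4: write(P1, v2, 188). refcount(pp2)=1 -> write in place. 4 ppages; refcounts: pp0:2 pp1:2 pp2:1 pp3:1
Op 5: fork(P1) -> P2. 4 ppages; refcounts: pp0:3 pp1:3 pp2:2 pp3:1
Op 6: read(P1, v1) -> 49. No state change.
Op 7: write(P2, v1, 155). refcount(pp1)=3>1 -> COPY to pp4. 5 ppages; refcounts: pp0:3 pp1:2 pp2:2 pp3:1 pp4:1
Op 8: write(P0, v2, 147). refcount(pp3)=1 -> write in place. 5 ppages; refcounts: pp0:3 pp1:2 pp2:2 pp3:1 pp4:1
Op 9: write(P2, v0, 105). refcount(pp0)=3>1 -> COPY to pp5. 6 ppages; refcounts: pp0:2 pp1:2 pp2:2 pp3:1 pp4:1 pp5:1
Op 10: read(P1, v2) -> 188. No state change.

yes no yes no yes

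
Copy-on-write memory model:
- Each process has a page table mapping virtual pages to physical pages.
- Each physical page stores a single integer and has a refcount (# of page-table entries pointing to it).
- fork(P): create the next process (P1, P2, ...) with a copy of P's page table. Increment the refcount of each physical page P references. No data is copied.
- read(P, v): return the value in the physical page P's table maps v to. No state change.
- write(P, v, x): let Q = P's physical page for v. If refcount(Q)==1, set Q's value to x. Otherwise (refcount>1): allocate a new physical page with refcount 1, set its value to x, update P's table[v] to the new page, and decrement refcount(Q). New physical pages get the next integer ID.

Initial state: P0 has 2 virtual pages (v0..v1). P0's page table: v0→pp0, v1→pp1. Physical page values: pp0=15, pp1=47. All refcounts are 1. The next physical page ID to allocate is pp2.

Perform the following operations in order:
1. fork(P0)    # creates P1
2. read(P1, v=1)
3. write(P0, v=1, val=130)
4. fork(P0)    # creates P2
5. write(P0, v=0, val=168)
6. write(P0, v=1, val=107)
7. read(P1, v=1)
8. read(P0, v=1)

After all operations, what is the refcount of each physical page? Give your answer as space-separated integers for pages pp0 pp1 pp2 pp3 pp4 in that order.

Answer: 2 1 1 1 1

Derivation:
Op 1: fork(P0) -> P1. 2 ppages; refcounts: pp0:2 pp1:2
Op 2: read(P1, v1) -> 47. No state change.
Op 3: write(P0, v1, 130). refcount(pp1)=2>1 -> COPY to pp2. 3 ppages; refcounts: pp0:2 pp1:1 pp2:1
Op 4: fork(P0) -> P2. 3 ppages; refcounts: pp0:3 pp1:1 pp2:2
Op 5: write(P0, v0, 168). refcount(pp0)=3>1 -> COPY to pp3. 4 ppages; refcounts: pp0:2 pp1:1 pp2:2 pp3:1
Op 6: write(P0, v1, 107). refcount(pp2)=2>1 -> COPY to pp4. 5 ppages; refcounts: pp0:2 pp1:1 pp2:1 pp3:1 pp4:1
Op 7: read(P1, v1) -> 47. No state change.
Op 8: read(P0, v1) -> 107. No state change.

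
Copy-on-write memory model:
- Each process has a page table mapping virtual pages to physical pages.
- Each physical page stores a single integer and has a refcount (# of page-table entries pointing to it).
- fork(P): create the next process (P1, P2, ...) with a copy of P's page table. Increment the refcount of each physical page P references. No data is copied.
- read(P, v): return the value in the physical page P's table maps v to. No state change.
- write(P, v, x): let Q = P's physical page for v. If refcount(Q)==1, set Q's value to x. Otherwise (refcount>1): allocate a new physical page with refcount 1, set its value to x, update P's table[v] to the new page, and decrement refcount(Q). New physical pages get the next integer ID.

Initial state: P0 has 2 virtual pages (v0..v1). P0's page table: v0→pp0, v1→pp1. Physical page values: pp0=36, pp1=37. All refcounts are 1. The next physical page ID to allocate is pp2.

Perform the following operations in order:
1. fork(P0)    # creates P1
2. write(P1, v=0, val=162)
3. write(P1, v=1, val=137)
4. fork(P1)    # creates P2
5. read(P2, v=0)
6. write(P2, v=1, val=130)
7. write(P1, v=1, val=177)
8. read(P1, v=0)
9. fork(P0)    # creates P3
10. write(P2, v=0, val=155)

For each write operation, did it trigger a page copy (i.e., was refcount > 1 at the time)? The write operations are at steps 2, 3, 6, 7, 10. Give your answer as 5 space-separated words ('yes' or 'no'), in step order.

Op 1: fork(P0) -> P1. 2 ppages; refcounts: pp0:2 pp1:2
Op 2: write(P1, v0, 162). refcount(pp0)=2>1 -> COPY to pp2. 3 ppages; refcounts: pp0:1 pp1:2 pp2:1
Op 3: write(P1, v1, 137). refcount(pp1)=2>1 -> COPY to pp3. 4 ppages; refcounts: pp0:1 pp1:1 pp2:1 pp3:1
Op 4: fork(P1) -> P2. 4 ppages; refcounts: pp0:1 pp1:1 pp2:2 pp3:2
Op 5: read(P2, v0) -> 162. No state change.
Op 6: write(P2, v1, 130). refcount(pp3)=2>1 -> COPY to pp4. 5 ppages; refcounts: pp0:1 pp1:1 pp2:2 pp3:1 pp4:1
Op 7: write(P1, v1, 177). refcount(pp3)=1 -> write in place. 5 ppages; refcounts: pp0:1 pp1:1 pp2:2 pp3:1 pp4:1
Op 8: read(P1, v0) -> 162. No state change.
Op 9: fork(P0) -> P3. 5 ppages; refcounts: pp0:2 pp1:2 pp2:2 pp3:1 pp4:1
Op 10: write(P2, v0, 155). refcount(pp2)=2>1 -> COPY to pp5. 6 ppages; refcounts: pp0:2 pp1:2 pp2:1 pp3:1 pp4:1 pp5:1

yes yes yes no yes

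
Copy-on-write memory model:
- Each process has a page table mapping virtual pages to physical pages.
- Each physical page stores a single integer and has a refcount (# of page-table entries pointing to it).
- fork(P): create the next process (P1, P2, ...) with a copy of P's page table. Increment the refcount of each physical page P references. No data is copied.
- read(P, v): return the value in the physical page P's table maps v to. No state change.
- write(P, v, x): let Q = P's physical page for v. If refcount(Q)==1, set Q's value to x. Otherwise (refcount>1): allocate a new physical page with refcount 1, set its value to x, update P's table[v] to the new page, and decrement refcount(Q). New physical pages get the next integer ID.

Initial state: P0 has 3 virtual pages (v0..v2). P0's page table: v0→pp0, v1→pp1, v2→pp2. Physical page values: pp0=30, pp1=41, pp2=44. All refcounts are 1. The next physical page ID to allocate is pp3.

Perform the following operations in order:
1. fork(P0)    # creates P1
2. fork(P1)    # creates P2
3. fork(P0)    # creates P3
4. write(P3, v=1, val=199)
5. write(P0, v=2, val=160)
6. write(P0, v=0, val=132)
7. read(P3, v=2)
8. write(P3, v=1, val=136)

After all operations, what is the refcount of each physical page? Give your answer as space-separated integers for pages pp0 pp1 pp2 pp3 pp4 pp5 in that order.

Answer: 3 3 3 1 1 1

Derivation:
Op 1: fork(P0) -> P1. 3 ppages; refcounts: pp0:2 pp1:2 pp2:2
Op 2: fork(P1) -> P2. 3 ppages; refcounts: pp0:3 pp1:3 pp2:3
Op 3: fork(P0) -> P3. 3 ppages; refcounts: pp0:4 pp1:4 pp2:4
Op 4: write(P3, v1, 199). refcount(pp1)=4>1 -> COPY to pp3. 4 ppages; refcounts: pp0:4 pp1:3 pp2:4 pp3:1
Op 5: write(P0, v2, 160). refcount(pp2)=4>1 -> COPY to pp4. 5 ppages; refcounts: pp0:4 pp1:3 pp2:3 pp3:1 pp4:1
Op 6: write(P0, v0, 132). refcount(pp0)=4>1 -> COPY to pp5. 6 ppages; refcounts: pp0:3 pp1:3 pp2:3 pp3:1 pp4:1 pp5:1
Op 7: read(P3, v2) -> 44. No state change.
Op 8: write(P3, v1, 136). refcount(pp3)=1 -> write in place. 6 ppages; refcounts: pp0:3 pp1:3 pp2:3 pp3:1 pp4:1 pp5:1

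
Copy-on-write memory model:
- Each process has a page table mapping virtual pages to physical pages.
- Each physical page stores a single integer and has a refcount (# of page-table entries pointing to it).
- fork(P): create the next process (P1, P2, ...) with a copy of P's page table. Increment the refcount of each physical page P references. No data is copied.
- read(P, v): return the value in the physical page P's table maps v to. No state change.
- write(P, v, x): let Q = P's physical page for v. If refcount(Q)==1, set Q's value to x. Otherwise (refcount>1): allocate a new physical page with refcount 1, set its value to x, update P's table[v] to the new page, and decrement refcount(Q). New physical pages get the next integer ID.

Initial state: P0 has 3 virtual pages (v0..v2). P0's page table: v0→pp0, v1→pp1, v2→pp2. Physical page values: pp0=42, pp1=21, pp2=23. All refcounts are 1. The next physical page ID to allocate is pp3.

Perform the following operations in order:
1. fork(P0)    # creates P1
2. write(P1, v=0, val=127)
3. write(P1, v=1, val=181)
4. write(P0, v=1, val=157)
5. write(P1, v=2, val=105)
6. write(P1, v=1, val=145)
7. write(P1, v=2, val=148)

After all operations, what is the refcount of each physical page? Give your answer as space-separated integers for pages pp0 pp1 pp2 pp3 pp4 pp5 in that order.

Op 1: fork(P0) -> P1. 3 ppages; refcounts: pp0:2 pp1:2 pp2:2
Op 2: write(P1, v0, 127). refcount(pp0)=2>1 -> COPY to pp3. 4 ppages; refcounts: pp0:1 pp1:2 pp2:2 pp3:1
Op 3: write(P1, v1, 181). refcount(pp1)=2>1 -> COPY to pp4. 5 ppages; refcounts: pp0:1 pp1:1 pp2:2 pp3:1 pp4:1
Op 4: write(P0, v1, 157). refcount(pp1)=1 -> write in place. 5 ppages; refcounts: pp0:1 pp1:1 pp2:2 pp3:1 pp4:1
Op 5: write(P1, v2, 105). refcount(pp2)=2>1 -> COPY to pp5. 6 ppages; refcounts: pp0:1 pp1:1 pp2:1 pp3:1 pp4:1 pp5:1
Op 6: write(P1, v1, 145). refcount(pp4)=1 -> write in place. 6 ppages; refcounts: pp0:1 pp1:1 pp2:1 pp3:1 pp4:1 pp5:1
Op 7: write(P1, v2, 148). refcount(pp5)=1 -> write in place. 6 ppages; refcounts: pp0:1 pp1:1 pp2:1 pp3:1 pp4:1 pp5:1

Answer: 1 1 1 1 1 1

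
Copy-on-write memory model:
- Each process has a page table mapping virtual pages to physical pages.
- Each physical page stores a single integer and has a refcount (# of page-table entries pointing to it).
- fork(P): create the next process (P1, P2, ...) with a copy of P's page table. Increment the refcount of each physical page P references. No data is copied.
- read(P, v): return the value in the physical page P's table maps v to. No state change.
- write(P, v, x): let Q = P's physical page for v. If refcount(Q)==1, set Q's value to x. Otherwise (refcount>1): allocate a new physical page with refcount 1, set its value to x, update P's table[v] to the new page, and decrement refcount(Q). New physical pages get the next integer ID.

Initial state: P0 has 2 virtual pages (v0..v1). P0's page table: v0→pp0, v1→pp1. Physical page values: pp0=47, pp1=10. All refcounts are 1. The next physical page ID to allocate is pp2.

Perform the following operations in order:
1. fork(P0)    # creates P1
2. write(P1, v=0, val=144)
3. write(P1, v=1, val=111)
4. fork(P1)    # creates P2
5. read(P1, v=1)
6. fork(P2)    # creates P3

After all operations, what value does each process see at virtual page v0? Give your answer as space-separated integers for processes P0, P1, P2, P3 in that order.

Op 1: fork(P0) -> P1. 2 ppages; refcounts: pp0:2 pp1:2
Op 2: write(P1, v0, 144). refcount(pp0)=2>1 -> COPY to pp2. 3 ppages; refcounts: pp0:1 pp1:2 pp2:1
Op 3: write(P1, v1, 111). refcount(pp1)=2>1 -> COPY to pp3. 4 ppages; refcounts: pp0:1 pp1:1 pp2:1 pp3:1
Op 4: fork(P1) -> P2. 4 ppages; refcounts: pp0:1 pp1:1 pp2:2 pp3:2
Op 5: read(P1, v1) -> 111. No state change.
Op 6: fork(P2) -> P3. 4 ppages; refcounts: pp0:1 pp1:1 pp2:3 pp3:3
P0: v0 -> pp0 = 47
P1: v0 -> pp2 = 144
P2: v0 -> pp2 = 144
P3: v0 -> pp2 = 144

Answer: 47 144 144 144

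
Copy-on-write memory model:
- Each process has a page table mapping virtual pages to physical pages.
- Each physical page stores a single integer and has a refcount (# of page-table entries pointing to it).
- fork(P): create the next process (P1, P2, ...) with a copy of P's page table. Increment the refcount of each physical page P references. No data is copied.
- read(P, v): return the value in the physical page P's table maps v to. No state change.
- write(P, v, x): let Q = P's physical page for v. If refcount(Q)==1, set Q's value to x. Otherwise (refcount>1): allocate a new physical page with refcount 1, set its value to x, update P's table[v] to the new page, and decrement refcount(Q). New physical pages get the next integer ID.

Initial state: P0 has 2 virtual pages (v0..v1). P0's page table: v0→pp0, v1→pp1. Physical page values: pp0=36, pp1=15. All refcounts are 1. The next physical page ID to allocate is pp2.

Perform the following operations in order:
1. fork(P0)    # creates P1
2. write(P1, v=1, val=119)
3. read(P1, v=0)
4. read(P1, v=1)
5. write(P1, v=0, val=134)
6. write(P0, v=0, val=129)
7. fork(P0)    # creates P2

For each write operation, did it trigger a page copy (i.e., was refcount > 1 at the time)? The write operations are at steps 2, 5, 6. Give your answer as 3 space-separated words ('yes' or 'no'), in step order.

Op 1: fork(P0) -> P1. 2 ppages; refcounts: pp0:2 pp1:2
Op 2: write(P1, v1, 119). refcount(pp1)=2>1 -> COPY to pp2. 3 ppages; refcounts: pp0:2 pp1:1 pp2:1
Op 3: read(P1, v0) -> 36. No state change.
Op 4: read(P1, v1) -> 119. No state change.
Op 5: write(P1, v0, 134). refcount(pp0)=2>1 -> COPY to pp3. 4 ppages; refcounts: pp0:1 pp1:1 pp2:1 pp3:1
Op 6: write(P0, v0, 129). refcount(pp0)=1 -> write in place. 4 ppages; refcounts: pp0:1 pp1:1 pp2:1 pp3:1
Op 7: fork(P0) -> P2. 4 ppages; refcounts: pp0:2 pp1:2 pp2:1 pp3:1

yes yes no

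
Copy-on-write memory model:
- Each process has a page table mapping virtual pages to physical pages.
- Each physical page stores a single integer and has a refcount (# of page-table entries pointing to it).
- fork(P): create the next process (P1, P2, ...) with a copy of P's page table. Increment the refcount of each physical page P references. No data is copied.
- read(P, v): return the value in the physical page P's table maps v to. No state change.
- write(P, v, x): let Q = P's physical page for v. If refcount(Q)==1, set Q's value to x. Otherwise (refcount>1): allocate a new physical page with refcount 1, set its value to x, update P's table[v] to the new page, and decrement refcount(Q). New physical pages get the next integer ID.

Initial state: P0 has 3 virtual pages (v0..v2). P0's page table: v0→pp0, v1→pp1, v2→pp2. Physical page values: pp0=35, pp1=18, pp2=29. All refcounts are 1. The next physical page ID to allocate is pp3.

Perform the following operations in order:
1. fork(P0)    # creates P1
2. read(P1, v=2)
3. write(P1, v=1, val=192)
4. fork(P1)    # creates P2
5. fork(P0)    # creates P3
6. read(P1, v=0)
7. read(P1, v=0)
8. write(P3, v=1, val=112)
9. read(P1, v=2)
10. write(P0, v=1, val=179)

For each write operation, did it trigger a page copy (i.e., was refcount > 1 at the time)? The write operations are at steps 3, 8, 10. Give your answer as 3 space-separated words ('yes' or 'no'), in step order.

Op 1: fork(P0) -> P1. 3 ppages; refcounts: pp0:2 pp1:2 pp2:2
Op 2: read(P1, v2) -> 29. No state change.
Op 3: write(P1, v1, 192). refcount(pp1)=2>1 -> COPY to pp3. 4 ppages; refcounts: pp0:2 pp1:1 pp2:2 pp3:1
Op 4: fork(P1) -> P2. 4 ppages; refcounts: pp0:3 pp1:1 pp2:3 pp3:2
Op 5: fork(P0) -> P3. 4 ppages; refcounts: pp0:4 pp1:2 pp2:4 pp3:2
Op 6: read(P1, v0) -> 35. No state change.
Op 7: read(P1, v0) -> 35. No state change.
Op 8: write(P3, v1, 112). refcount(pp1)=2>1 -> COPY to pp4. 5 ppages; refcounts: pp0:4 pp1:1 pp2:4 pp3:2 pp4:1
Op 9: read(P1, v2) -> 29. No state change.
Op 10: write(P0, v1, 179). refcount(pp1)=1 -> write in place. 5 ppages; refcounts: pp0:4 pp1:1 pp2:4 pp3:2 pp4:1

yes yes no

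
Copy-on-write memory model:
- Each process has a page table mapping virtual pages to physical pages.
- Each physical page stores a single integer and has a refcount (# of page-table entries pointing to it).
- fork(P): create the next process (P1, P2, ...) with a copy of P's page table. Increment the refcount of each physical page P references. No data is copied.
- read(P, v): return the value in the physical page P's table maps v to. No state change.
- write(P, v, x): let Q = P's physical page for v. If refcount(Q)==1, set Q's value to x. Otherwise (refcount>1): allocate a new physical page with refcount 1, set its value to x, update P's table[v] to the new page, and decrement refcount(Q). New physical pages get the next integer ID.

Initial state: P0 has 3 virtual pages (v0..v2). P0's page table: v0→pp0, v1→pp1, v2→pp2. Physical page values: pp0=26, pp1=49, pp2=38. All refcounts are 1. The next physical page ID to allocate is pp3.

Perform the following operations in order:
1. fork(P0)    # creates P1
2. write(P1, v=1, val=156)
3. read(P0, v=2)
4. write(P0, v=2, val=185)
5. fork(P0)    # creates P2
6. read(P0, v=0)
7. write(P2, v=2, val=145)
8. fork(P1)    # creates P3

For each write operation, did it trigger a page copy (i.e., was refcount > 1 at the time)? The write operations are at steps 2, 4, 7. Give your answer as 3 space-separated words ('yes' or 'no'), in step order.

Op 1: fork(P0) -> P1. 3 ppages; refcounts: pp0:2 pp1:2 pp2:2
Op 2: write(P1, v1, 156). refcount(pp1)=2>1 -> COPY to pp3. 4 ppages; refcounts: pp0:2 pp1:1 pp2:2 pp3:1
Op 3: read(P0, v2) -> 38. No state change.
Op 4: write(P0, v2, 185). refcount(pp2)=2>1 -> COPY to pp4. 5 ppages; refcounts: pp0:2 pp1:1 pp2:1 pp3:1 pp4:1
Op 5: fork(P0) -> P2. 5 ppages; refcounts: pp0:3 pp1:2 pp2:1 pp3:1 pp4:2
Op 6: read(P0, v0) -> 26. No state change.
Op 7: write(P2, v2, 145). refcount(pp4)=2>1 -> COPY to pp5. 6 ppages; refcounts: pp0:3 pp1:2 pp2:1 pp3:1 pp4:1 pp5:1
Op 8: fork(P1) -> P3. 6 ppages; refcounts: pp0:4 pp1:2 pp2:2 pp3:2 pp4:1 pp5:1

yes yes yes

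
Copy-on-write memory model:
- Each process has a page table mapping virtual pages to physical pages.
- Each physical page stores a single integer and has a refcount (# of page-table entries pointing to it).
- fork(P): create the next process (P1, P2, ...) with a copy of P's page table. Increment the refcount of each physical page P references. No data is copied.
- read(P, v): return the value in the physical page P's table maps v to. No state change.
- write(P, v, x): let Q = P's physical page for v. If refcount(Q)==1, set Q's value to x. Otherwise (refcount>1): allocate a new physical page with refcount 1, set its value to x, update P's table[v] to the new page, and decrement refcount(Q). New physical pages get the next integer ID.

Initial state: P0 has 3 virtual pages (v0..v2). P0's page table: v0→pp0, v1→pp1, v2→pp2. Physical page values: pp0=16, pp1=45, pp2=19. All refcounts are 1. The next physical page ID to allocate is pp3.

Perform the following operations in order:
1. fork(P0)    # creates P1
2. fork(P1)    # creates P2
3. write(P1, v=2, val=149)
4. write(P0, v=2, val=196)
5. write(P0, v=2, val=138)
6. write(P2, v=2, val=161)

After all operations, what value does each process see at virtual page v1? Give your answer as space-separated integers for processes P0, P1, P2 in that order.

Answer: 45 45 45

Derivation:
Op 1: fork(P0) -> P1. 3 ppages; refcounts: pp0:2 pp1:2 pp2:2
Op 2: fork(P1) -> P2. 3 ppages; refcounts: pp0:3 pp1:3 pp2:3
Op 3: write(P1, v2, 149). refcount(pp2)=3>1 -> COPY to pp3. 4 ppages; refcounts: pp0:3 pp1:3 pp2:2 pp3:1
Op 4: write(P0, v2, 196). refcount(pp2)=2>1 -> COPY to pp4. 5 ppages; refcounts: pp0:3 pp1:3 pp2:1 pp3:1 pp4:1
Op 5: write(P0, v2, 138). refcount(pp4)=1 -> write in place. 5 ppages; refcounts: pp0:3 pp1:3 pp2:1 pp3:1 pp4:1
Op 6: write(P2, v2, 161). refcount(pp2)=1 -> write in place. 5 ppages; refcounts: pp0:3 pp1:3 pp2:1 pp3:1 pp4:1
P0: v1 -> pp1 = 45
P1: v1 -> pp1 = 45
P2: v1 -> pp1 = 45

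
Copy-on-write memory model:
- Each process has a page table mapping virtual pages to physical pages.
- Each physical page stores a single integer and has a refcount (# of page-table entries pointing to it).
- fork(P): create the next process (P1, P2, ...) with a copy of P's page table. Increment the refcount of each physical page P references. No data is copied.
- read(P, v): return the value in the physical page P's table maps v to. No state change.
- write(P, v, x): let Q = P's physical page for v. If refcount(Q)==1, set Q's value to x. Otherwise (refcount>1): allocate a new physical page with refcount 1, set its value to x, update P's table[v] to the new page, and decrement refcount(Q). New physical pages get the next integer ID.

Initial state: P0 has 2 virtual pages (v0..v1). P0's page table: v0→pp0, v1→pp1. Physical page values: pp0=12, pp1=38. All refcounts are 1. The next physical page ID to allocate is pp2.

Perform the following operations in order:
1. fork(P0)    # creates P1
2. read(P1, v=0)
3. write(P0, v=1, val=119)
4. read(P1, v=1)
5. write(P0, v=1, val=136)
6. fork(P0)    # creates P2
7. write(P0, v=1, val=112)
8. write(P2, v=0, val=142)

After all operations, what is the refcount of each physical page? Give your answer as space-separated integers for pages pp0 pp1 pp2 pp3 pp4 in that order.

Op 1: fork(P0) -> P1. 2 ppages; refcounts: pp0:2 pp1:2
Op 2: read(P1, v0) -> 12. No state change.
Op 3: write(P0, v1, 119). refcount(pp1)=2>1 -> COPY to pp2. 3 ppages; refcounts: pp0:2 pp1:1 pp2:1
Op 4: read(P1, v1) -> 38. No state change.
Op 5: write(P0, v1, 136). refcount(pp2)=1 -> write in place. 3 ppages; refcounts: pp0:2 pp1:1 pp2:1
Op 6: fork(P0) -> P2. 3 ppages; refcounts: pp0:3 pp1:1 pp2:2
Op 7: write(P0, v1, 112). refcount(pp2)=2>1 -> COPY to pp3. 4 ppages; refcounts: pp0:3 pp1:1 pp2:1 pp3:1
Op 8: write(P2, v0, 142). refcount(pp0)=3>1 -> COPY to pp4. 5 ppages; refcounts: pp0:2 pp1:1 pp2:1 pp3:1 pp4:1

Answer: 2 1 1 1 1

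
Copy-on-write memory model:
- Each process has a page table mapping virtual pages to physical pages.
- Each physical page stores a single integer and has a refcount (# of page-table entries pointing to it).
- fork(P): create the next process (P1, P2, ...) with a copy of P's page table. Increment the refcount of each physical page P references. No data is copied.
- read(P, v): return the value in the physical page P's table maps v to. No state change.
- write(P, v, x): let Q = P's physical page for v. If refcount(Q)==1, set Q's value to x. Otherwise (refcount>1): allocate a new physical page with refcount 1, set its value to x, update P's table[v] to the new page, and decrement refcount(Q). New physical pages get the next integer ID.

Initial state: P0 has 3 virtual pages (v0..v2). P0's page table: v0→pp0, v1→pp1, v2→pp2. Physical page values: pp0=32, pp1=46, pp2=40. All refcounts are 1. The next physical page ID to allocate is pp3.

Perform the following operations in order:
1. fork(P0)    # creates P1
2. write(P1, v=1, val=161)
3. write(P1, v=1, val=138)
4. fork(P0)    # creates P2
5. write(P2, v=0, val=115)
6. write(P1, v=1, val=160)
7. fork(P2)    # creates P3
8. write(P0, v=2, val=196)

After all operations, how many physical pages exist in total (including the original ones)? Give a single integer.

Op 1: fork(P0) -> P1. 3 ppages; refcounts: pp0:2 pp1:2 pp2:2
Op 2: write(P1, v1, 161). refcount(pp1)=2>1 -> COPY to pp3. 4 ppages; refcounts: pp0:2 pp1:1 pp2:2 pp3:1
Op 3: write(P1, v1, 138). refcount(pp3)=1 -> write in place. 4 ppages; refcounts: pp0:2 pp1:1 pp2:2 pp3:1
Op 4: fork(P0) -> P2. 4 ppages; refcounts: pp0:3 pp1:2 pp2:3 pp3:1
Op 5: write(P2, v0, 115). refcount(pp0)=3>1 -> COPY to pp4. 5 ppages; refcounts: pp0:2 pp1:2 pp2:3 pp3:1 pp4:1
Op 6: write(P1, v1, 160). refcount(pp3)=1 -> write in place. 5 ppages; refcounts: pp0:2 pp1:2 pp2:3 pp3:1 pp4:1
Op 7: fork(P2) -> P3. 5 ppages; refcounts: pp0:2 pp1:3 pp2:4 pp3:1 pp4:2
Op 8: write(P0, v2, 196). refcount(pp2)=4>1 -> COPY to pp5. 6 ppages; refcounts: pp0:2 pp1:3 pp2:3 pp3:1 pp4:2 pp5:1

Answer: 6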